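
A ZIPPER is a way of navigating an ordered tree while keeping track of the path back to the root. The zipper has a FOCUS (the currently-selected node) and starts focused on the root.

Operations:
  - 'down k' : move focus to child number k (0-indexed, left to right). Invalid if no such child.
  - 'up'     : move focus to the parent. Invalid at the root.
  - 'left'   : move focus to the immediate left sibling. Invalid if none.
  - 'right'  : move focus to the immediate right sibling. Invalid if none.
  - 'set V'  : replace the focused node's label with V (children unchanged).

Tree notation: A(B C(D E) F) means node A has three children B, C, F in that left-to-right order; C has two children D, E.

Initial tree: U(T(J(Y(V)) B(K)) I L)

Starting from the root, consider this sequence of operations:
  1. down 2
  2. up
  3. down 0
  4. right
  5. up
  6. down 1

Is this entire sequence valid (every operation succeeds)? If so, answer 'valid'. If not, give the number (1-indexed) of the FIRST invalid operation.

Answer: valid

Derivation:
Step 1 (down 2): focus=L path=2 depth=1 children=[] left=['T', 'I'] right=[] parent=U
Step 2 (up): focus=U path=root depth=0 children=['T', 'I', 'L'] (at root)
Step 3 (down 0): focus=T path=0 depth=1 children=['J', 'B'] left=[] right=['I', 'L'] parent=U
Step 4 (right): focus=I path=1 depth=1 children=[] left=['T'] right=['L'] parent=U
Step 5 (up): focus=U path=root depth=0 children=['T', 'I', 'L'] (at root)
Step 6 (down 1): focus=I path=1 depth=1 children=[] left=['T'] right=['L'] parent=U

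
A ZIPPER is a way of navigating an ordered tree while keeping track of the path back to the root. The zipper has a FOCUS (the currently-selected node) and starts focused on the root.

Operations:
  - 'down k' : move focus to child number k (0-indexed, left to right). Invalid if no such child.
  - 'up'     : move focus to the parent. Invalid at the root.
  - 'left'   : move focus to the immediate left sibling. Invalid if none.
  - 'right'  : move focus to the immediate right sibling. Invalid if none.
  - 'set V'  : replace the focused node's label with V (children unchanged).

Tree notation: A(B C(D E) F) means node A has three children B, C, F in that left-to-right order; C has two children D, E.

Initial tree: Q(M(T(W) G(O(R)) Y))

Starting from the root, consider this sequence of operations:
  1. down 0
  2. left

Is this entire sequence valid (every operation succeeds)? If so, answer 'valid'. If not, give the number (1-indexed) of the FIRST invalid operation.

Answer: 2

Derivation:
Step 1 (down 0): focus=M path=0 depth=1 children=['T', 'G', 'Y'] left=[] right=[] parent=Q
Step 2 (left): INVALID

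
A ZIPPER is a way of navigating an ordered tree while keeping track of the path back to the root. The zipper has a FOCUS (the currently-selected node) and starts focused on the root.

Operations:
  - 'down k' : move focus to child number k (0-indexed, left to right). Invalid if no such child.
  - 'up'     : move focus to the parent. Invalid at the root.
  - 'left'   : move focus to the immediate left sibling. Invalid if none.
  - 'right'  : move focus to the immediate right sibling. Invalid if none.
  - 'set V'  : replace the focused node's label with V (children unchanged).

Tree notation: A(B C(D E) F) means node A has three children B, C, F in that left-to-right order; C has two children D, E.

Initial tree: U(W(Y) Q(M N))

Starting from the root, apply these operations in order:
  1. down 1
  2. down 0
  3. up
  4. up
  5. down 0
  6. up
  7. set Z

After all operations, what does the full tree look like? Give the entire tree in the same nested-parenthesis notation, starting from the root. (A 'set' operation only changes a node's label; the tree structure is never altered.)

Step 1 (down 1): focus=Q path=1 depth=1 children=['M', 'N'] left=['W'] right=[] parent=U
Step 2 (down 0): focus=M path=1/0 depth=2 children=[] left=[] right=['N'] parent=Q
Step 3 (up): focus=Q path=1 depth=1 children=['M', 'N'] left=['W'] right=[] parent=U
Step 4 (up): focus=U path=root depth=0 children=['W', 'Q'] (at root)
Step 5 (down 0): focus=W path=0 depth=1 children=['Y'] left=[] right=['Q'] parent=U
Step 6 (up): focus=U path=root depth=0 children=['W', 'Q'] (at root)
Step 7 (set Z): focus=Z path=root depth=0 children=['W', 'Q'] (at root)

Answer: Z(W(Y) Q(M N))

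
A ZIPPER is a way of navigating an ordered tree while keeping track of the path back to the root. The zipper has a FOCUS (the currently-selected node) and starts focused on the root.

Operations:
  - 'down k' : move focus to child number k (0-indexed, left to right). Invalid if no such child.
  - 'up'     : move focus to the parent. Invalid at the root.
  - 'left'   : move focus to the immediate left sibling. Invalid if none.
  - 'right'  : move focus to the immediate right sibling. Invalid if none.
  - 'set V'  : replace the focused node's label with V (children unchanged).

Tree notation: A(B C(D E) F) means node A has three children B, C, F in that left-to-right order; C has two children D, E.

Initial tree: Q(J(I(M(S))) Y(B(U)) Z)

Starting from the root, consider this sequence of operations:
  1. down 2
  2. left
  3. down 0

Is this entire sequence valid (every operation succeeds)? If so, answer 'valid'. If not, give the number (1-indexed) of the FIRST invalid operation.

Step 1 (down 2): focus=Z path=2 depth=1 children=[] left=['J', 'Y'] right=[] parent=Q
Step 2 (left): focus=Y path=1 depth=1 children=['B'] left=['J'] right=['Z'] parent=Q
Step 3 (down 0): focus=B path=1/0 depth=2 children=['U'] left=[] right=[] parent=Y

Answer: valid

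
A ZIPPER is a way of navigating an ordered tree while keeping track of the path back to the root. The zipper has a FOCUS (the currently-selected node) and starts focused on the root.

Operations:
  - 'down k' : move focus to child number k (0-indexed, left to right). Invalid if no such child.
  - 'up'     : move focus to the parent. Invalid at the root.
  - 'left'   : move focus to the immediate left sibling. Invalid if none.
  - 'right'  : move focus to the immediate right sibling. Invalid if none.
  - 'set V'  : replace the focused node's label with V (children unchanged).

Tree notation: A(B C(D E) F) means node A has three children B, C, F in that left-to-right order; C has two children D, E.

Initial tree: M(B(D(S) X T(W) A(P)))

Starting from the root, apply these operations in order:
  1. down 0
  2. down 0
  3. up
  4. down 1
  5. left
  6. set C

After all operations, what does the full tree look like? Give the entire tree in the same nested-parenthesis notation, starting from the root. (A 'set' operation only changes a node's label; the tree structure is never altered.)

Step 1 (down 0): focus=B path=0 depth=1 children=['D', 'X', 'T', 'A'] left=[] right=[] parent=M
Step 2 (down 0): focus=D path=0/0 depth=2 children=['S'] left=[] right=['X', 'T', 'A'] parent=B
Step 3 (up): focus=B path=0 depth=1 children=['D', 'X', 'T', 'A'] left=[] right=[] parent=M
Step 4 (down 1): focus=X path=0/1 depth=2 children=[] left=['D'] right=['T', 'A'] parent=B
Step 5 (left): focus=D path=0/0 depth=2 children=['S'] left=[] right=['X', 'T', 'A'] parent=B
Step 6 (set C): focus=C path=0/0 depth=2 children=['S'] left=[] right=['X', 'T', 'A'] parent=B

Answer: M(B(C(S) X T(W) A(P)))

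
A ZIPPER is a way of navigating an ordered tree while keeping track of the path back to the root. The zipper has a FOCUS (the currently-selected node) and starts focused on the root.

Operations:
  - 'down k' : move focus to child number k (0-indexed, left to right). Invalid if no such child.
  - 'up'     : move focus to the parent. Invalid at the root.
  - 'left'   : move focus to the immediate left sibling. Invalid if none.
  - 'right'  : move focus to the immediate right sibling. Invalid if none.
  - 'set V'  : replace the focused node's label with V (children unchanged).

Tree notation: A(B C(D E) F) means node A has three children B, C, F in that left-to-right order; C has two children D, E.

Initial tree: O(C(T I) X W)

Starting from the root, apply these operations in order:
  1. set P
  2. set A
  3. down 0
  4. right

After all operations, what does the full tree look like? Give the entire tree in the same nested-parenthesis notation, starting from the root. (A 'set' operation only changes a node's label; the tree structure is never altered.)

Step 1 (set P): focus=P path=root depth=0 children=['C', 'X', 'W'] (at root)
Step 2 (set A): focus=A path=root depth=0 children=['C', 'X', 'W'] (at root)
Step 3 (down 0): focus=C path=0 depth=1 children=['T', 'I'] left=[] right=['X', 'W'] parent=A
Step 4 (right): focus=X path=1 depth=1 children=[] left=['C'] right=['W'] parent=A

Answer: A(C(T I) X W)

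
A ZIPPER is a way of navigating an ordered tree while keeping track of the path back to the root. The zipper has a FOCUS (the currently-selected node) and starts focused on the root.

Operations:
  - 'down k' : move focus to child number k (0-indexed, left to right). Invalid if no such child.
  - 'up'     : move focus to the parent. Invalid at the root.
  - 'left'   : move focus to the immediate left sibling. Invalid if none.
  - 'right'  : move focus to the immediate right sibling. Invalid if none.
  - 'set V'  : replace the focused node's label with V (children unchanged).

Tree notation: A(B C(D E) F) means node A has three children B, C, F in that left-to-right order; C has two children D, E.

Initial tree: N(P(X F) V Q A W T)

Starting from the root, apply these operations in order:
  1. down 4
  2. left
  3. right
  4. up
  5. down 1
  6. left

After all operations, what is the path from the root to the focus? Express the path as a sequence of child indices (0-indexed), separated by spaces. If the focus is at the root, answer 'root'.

Answer: 0

Derivation:
Step 1 (down 4): focus=W path=4 depth=1 children=[] left=['P', 'V', 'Q', 'A'] right=['T'] parent=N
Step 2 (left): focus=A path=3 depth=1 children=[] left=['P', 'V', 'Q'] right=['W', 'T'] parent=N
Step 3 (right): focus=W path=4 depth=1 children=[] left=['P', 'V', 'Q', 'A'] right=['T'] parent=N
Step 4 (up): focus=N path=root depth=0 children=['P', 'V', 'Q', 'A', 'W', 'T'] (at root)
Step 5 (down 1): focus=V path=1 depth=1 children=[] left=['P'] right=['Q', 'A', 'W', 'T'] parent=N
Step 6 (left): focus=P path=0 depth=1 children=['X', 'F'] left=[] right=['V', 'Q', 'A', 'W', 'T'] parent=N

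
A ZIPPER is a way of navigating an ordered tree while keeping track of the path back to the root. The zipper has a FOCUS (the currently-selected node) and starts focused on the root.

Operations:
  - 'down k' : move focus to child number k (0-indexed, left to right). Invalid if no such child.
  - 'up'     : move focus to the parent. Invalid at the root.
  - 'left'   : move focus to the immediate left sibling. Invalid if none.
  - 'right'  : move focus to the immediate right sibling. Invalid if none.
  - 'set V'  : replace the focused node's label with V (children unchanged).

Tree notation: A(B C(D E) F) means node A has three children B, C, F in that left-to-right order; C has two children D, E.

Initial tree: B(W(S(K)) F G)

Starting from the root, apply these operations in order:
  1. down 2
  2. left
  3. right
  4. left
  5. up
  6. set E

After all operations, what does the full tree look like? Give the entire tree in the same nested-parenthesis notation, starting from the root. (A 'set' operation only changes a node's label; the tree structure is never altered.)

Answer: E(W(S(K)) F G)

Derivation:
Step 1 (down 2): focus=G path=2 depth=1 children=[] left=['W', 'F'] right=[] parent=B
Step 2 (left): focus=F path=1 depth=1 children=[] left=['W'] right=['G'] parent=B
Step 3 (right): focus=G path=2 depth=1 children=[] left=['W', 'F'] right=[] parent=B
Step 4 (left): focus=F path=1 depth=1 children=[] left=['W'] right=['G'] parent=B
Step 5 (up): focus=B path=root depth=0 children=['W', 'F', 'G'] (at root)
Step 6 (set E): focus=E path=root depth=0 children=['W', 'F', 'G'] (at root)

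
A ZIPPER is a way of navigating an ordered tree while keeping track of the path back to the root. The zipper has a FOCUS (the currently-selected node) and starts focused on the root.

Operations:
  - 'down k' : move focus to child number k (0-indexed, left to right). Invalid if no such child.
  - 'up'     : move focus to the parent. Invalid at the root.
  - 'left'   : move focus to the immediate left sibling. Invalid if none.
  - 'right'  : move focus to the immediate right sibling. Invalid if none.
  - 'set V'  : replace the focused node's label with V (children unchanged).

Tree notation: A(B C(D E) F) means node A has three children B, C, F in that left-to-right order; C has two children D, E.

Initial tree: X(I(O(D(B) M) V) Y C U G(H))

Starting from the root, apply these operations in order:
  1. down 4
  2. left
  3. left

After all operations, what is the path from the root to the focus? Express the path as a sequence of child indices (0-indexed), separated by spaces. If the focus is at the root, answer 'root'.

Answer: 2

Derivation:
Step 1 (down 4): focus=G path=4 depth=1 children=['H'] left=['I', 'Y', 'C', 'U'] right=[] parent=X
Step 2 (left): focus=U path=3 depth=1 children=[] left=['I', 'Y', 'C'] right=['G'] parent=X
Step 3 (left): focus=C path=2 depth=1 children=[] left=['I', 'Y'] right=['U', 'G'] parent=X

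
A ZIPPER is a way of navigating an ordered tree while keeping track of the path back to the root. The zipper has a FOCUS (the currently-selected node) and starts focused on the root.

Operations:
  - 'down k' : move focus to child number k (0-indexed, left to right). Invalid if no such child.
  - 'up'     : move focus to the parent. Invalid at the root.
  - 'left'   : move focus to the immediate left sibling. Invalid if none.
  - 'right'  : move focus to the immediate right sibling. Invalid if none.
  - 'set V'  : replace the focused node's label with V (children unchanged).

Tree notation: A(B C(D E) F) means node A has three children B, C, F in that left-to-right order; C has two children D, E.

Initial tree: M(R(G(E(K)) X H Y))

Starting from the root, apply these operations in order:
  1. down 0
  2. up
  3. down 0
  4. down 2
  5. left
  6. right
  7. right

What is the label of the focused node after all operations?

Answer: Y

Derivation:
Step 1 (down 0): focus=R path=0 depth=1 children=['G', 'X', 'H', 'Y'] left=[] right=[] parent=M
Step 2 (up): focus=M path=root depth=0 children=['R'] (at root)
Step 3 (down 0): focus=R path=0 depth=1 children=['G', 'X', 'H', 'Y'] left=[] right=[] parent=M
Step 4 (down 2): focus=H path=0/2 depth=2 children=[] left=['G', 'X'] right=['Y'] parent=R
Step 5 (left): focus=X path=0/1 depth=2 children=[] left=['G'] right=['H', 'Y'] parent=R
Step 6 (right): focus=H path=0/2 depth=2 children=[] left=['G', 'X'] right=['Y'] parent=R
Step 7 (right): focus=Y path=0/3 depth=2 children=[] left=['G', 'X', 'H'] right=[] parent=R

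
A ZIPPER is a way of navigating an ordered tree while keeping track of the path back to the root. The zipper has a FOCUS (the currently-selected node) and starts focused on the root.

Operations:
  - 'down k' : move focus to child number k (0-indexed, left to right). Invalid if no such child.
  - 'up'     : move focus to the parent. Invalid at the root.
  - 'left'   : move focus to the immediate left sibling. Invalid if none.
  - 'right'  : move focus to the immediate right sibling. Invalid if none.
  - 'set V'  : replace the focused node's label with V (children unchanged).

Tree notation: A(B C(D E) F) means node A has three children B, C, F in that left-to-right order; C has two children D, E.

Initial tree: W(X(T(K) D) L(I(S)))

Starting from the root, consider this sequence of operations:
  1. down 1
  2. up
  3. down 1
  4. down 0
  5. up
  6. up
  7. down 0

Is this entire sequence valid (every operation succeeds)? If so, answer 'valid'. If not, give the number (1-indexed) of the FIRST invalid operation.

Step 1 (down 1): focus=L path=1 depth=1 children=['I'] left=['X'] right=[] parent=W
Step 2 (up): focus=W path=root depth=0 children=['X', 'L'] (at root)
Step 3 (down 1): focus=L path=1 depth=1 children=['I'] left=['X'] right=[] parent=W
Step 4 (down 0): focus=I path=1/0 depth=2 children=['S'] left=[] right=[] parent=L
Step 5 (up): focus=L path=1 depth=1 children=['I'] left=['X'] right=[] parent=W
Step 6 (up): focus=W path=root depth=0 children=['X', 'L'] (at root)
Step 7 (down 0): focus=X path=0 depth=1 children=['T', 'D'] left=[] right=['L'] parent=W

Answer: valid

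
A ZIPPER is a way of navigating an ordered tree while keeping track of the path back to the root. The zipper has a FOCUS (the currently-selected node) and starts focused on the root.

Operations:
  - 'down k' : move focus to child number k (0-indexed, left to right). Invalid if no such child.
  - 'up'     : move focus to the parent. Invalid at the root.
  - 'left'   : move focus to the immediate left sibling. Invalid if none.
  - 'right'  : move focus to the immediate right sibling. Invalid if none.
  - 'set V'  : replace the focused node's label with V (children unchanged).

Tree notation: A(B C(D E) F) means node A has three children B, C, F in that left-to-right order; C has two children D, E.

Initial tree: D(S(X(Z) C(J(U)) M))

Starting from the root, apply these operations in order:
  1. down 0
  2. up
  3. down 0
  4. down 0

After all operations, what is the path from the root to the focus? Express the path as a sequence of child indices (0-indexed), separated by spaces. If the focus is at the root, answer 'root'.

Answer: 0 0

Derivation:
Step 1 (down 0): focus=S path=0 depth=1 children=['X', 'C', 'M'] left=[] right=[] parent=D
Step 2 (up): focus=D path=root depth=0 children=['S'] (at root)
Step 3 (down 0): focus=S path=0 depth=1 children=['X', 'C', 'M'] left=[] right=[] parent=D
Step 4 (down 0): focus=X path=0/0 depth=2 children=['Z'] left=[] right=['C', 'M'] parent=S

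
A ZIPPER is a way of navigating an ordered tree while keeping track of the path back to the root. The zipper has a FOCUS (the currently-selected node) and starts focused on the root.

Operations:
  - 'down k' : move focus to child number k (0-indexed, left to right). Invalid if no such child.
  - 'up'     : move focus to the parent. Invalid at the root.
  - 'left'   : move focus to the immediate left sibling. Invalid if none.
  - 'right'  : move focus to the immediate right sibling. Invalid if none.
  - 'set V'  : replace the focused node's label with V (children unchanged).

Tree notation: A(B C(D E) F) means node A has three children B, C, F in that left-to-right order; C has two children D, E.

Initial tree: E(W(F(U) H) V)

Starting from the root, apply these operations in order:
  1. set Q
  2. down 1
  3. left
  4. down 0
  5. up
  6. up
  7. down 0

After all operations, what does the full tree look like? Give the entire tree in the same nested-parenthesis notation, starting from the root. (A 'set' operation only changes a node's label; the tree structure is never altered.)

Step 1 (set Q): focus=Q path=root depth=0 children=['W', 'V'] (at root)
Step 2 (down 1): focus=V path=1 depth=1 children=[] left=['W'] right=[] parent=Q
Step 3 (left): focus=W path=0 depth=1 children=['F', 'H'] left=[] right=['V'] parent=Q
Step 4 (down 0): focus=F path=0/0 depth=2 children=['U'] left=[] right=['H'] parent=W
Step 5 (up): focus=W path=0 depth=1 children=['F', 'H'] left=[] right=['V'] parent=Q
Step 6 (up): focus=Q path=root depth=0 children=['W', 'V'] (at root)
Step 7 (down 0): focus=W path=0 depth=1 children=['F', 'H'] left=[] right=['V'] parent=Q

Answer: Q(W(F(U) H) V)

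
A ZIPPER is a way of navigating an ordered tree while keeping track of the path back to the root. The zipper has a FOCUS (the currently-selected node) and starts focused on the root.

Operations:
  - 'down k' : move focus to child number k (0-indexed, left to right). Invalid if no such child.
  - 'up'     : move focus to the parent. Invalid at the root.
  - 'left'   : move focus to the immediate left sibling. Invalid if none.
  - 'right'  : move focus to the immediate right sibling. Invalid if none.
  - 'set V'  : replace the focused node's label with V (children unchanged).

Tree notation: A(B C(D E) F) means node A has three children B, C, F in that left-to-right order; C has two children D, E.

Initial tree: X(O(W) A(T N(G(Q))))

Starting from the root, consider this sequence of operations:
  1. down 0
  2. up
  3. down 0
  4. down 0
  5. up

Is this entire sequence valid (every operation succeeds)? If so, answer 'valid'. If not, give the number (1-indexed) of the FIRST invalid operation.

Step 1 (down 0): focus=O path=0 depth=1 children=['W'] left=[] right=['A'] parent=X
Step 2 (up): focus=X path=root depth=0 children=['O', 'A'] (at root)
Step 3 (down 0): focus=O path=0 depth=1 children=['W'] left=[] right=['A'] parent=X
Step 4 (down 0): focus=W path=0/0 depth=2 children=[] left=[] right=[] parent=O
Step 5 (up): focus=O path=0 depth=1 children=['W'] left=[] right=['A'] parent=X

Answer: valid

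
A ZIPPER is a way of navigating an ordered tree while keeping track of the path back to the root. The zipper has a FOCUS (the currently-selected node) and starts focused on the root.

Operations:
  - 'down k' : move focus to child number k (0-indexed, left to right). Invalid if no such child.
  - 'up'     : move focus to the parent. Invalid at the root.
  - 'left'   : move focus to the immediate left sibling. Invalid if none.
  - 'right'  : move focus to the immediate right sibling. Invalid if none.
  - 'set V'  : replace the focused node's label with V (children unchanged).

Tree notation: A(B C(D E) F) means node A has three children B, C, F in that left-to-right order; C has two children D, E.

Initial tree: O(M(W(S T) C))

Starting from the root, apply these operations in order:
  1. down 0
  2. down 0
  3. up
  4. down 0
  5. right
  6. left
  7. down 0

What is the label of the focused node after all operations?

Step 1 (down 0): focus=M path=0 depth=1 children=['W', 'C'] left=[] right=[] parent=O
Step 2 (down 0): focus=W path=0/0 depth=2 children=['S', 'T'] left=[] right=['C'] parent=M
Step 3 (up): focus=M path=0 depth=1 children=['W', 'C'] left=[] right=[] parent=O
Step 4 (down 0): focus=W path=0/0 depth=2 children=['S', 'T'] left=[] right=['C'] parent=M
Step 5 (right): focus=C path=0/1 depth=2 children=[] left=['W'] right=[] parent=M
Step 6 (left): focus=W path=0/0 depth=2 children=['S', 'T'] left=[] right=['C'] parent=M
Step 7 (down 0): focus=S path=0/0/0 depth=3 children=[] left=[] right=['T'] parent=W

Answer: S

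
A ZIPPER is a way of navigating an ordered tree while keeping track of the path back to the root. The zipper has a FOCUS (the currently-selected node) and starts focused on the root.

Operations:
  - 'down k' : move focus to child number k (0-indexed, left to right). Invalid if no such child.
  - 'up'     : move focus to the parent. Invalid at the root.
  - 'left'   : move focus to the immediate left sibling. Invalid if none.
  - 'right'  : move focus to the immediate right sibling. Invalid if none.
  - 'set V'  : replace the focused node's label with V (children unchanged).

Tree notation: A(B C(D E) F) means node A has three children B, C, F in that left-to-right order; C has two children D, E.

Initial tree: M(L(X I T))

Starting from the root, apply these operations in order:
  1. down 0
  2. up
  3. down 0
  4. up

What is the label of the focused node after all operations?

Step 1 (down 0): focus=L path=0 depth=1 children=['X', 'I', 'T'] left=[] right=[] parent=M
Step 2 (up): focus=M path=root depth=0 children=['L'] (at root)
Step 3 (down 0): focus=L path=0 depth=1 children=['X', 'I', 'T'] left=[] right=[] parent=M
Step 4 (up): focus=M path=root depth=0 children=['L'] (at root)

Answer: M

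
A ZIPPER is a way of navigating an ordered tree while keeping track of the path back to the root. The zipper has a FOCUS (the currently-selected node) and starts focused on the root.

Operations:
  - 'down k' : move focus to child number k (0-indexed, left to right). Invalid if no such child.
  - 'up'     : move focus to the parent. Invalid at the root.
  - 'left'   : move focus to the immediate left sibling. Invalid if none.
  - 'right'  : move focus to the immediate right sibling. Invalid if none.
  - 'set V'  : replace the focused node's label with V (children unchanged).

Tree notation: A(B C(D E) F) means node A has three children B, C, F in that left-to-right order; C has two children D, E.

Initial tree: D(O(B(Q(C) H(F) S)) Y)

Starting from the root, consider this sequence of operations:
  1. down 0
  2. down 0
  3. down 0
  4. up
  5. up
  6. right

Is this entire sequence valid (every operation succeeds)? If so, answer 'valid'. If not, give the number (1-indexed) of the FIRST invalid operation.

Answer: valid

Derivation:
Step 1 (down 0): focus=O path=0 depth=1 children=['B'] left=[] right=['Y'] parent=D
Step 2 (down 0): focus=B path=0/0 depth=2 children=['Q', 'H', 'S'] left=[] right=[] parent=O
Step 3 (down 0): focus=Q path=0/0/0 depth=3 children=['C'] left=[] right=['H', 'S'] parent=B
Step 4 (up): focus=B path=0/0 depth=2 children=['Q', 'H', 'S'] left=[] right=[] parent=O
Step 5 (up): focus=O path=0 depth=1 children=['B'] left=[] right=['Y'] parent=D
Step 6 (right): focus=Y path=1 depth=1 children=[] left=['O'] right=[] parent=D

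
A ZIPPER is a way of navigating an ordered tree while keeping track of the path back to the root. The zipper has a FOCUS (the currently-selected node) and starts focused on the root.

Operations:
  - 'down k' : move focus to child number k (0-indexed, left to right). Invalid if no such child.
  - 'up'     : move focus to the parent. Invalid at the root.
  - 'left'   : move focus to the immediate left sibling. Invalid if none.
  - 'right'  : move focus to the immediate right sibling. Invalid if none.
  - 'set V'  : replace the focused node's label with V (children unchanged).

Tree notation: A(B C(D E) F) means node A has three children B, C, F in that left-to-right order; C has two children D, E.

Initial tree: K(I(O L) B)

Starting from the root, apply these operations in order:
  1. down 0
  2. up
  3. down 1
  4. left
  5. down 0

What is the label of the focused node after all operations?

Answer: O

Derivation:
Step 1 (down 0): focus=I path=0 depth=1 children=['O', 'L'] left=[] right=['B'] parent=K
Step 2 (up): focus=K path=root depth=0 children=['I', 'B'] (at root)
Step 3 (down 1): focus=B path=1 depth=1 children=[] left=['I'] right=[] parent=K
Step 4 (left): focus=I path=0 depth=1 children=['O', 'L'] left=[] right=['B'] parent=K
Step 5 (down 0): focus=O path=0/0 depth=2 children=[] left=[] right=['L'] parent=I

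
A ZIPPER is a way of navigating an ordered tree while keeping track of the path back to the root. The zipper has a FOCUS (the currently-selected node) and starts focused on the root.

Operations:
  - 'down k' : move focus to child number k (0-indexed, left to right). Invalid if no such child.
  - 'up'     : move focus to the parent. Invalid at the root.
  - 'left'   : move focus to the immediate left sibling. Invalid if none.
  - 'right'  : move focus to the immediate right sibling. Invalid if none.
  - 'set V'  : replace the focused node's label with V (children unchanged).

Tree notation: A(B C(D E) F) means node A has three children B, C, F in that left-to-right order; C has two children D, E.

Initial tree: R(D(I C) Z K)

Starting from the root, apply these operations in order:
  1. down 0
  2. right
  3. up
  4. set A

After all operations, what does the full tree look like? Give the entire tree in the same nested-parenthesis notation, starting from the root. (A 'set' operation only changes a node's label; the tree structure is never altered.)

Answer: A(D(I C) Z K)

Derivation:
Step 1 (down 0): focus=D path=0 depth=1 children=['I', 'C'] left=[] right=['Z', 'K'] parent=R
Step 2 (right): focus=Z path=1 depth=1 children=[] left=['D'] right=['K'] parent=R
Step 3 (up): focus=R path=root depth=0 children=['D', 'Z', 'K'] (at root)
Step 4 (set A): focus=A path=root depth=0 children=['D', 'Z', 'K'] (at root)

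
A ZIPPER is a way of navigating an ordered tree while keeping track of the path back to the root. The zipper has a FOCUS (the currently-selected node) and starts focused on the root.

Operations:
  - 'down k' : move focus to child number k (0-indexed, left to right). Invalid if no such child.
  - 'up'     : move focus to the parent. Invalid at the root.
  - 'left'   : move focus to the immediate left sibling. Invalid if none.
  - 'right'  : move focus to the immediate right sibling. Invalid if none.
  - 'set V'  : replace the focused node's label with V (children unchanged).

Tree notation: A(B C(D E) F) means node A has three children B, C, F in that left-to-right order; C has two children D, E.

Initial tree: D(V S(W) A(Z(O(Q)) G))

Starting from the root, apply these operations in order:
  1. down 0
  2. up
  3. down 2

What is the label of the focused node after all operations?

Step 1 (down 0): focus=V path=0 depth=1 children=[] left=[] right=['S', 'A'] parent=D
Step 2 (up): focus=D path=root depth=0 children=['V', 'S', 'A'] (at root)
Step 3 (down 2): focus=A path=2 depth=1 children=['Z', 'G'] left=['V', 'S'] right=[] parent=D

Answer: A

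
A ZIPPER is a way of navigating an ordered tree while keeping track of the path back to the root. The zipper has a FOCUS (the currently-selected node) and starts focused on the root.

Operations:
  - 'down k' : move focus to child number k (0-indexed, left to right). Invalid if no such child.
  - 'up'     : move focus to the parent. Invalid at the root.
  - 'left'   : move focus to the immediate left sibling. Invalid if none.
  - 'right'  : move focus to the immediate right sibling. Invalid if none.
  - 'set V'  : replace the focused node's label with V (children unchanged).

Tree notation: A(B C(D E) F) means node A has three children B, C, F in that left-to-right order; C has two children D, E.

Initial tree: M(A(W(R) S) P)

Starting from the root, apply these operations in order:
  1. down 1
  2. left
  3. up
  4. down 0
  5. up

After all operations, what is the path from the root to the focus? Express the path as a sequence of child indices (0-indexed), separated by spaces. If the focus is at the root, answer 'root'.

Answer: root

Derivation:
Step 1 (down 1): focus=P path=1 depth=1 children=[] left=['A'] right=[] parent=M
Step 2 (left): focus=A path=0 depth=1 children=['W', 'S'] left=[] right=['P'] parent=M
Step 3 (up): focus=M path=root depth=0 children=['A', 'P'] (at root)
Step 4 (down 0): focus=A path=0 depth=1 children=['W', 'S'] left=[] right=['P'] parent=M
Step 5 (up): focus=M path=root depth=0 children=['A', 'P'] (at root)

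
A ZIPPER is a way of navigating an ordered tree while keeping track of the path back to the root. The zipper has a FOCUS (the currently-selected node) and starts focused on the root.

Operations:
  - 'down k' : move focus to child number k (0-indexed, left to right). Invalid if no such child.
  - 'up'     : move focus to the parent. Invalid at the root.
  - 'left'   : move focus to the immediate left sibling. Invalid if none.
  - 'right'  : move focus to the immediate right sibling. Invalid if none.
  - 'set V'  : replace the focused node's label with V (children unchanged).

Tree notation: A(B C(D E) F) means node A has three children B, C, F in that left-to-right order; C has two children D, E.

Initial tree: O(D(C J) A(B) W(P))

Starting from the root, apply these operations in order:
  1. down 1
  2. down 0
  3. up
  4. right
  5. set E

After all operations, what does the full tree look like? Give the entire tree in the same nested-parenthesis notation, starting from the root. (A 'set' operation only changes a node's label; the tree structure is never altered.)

Step 1 (down 1): focus=A path=1 depth=1 children=['B'] left=['D'] right=['W'] parent=O
Step 2 (down 0): focus=B path=1/0 depth=2 children=[] left=[] right=[] parent=A
Step 3 (up): focus=A path=1 depth=1 children=['B'] left=['D'] right=['W'] parent=O
Step 4 (right): focus=W path=2 depth=1 children=['P'] left=['D', 'A'] right=[] parent=O
Step 5 (set E): focus=E path=2 depth=1 children=['P'] left=['D', 'A'] right=[] parent=O

Answer: O(D(C J) A(B) E(P))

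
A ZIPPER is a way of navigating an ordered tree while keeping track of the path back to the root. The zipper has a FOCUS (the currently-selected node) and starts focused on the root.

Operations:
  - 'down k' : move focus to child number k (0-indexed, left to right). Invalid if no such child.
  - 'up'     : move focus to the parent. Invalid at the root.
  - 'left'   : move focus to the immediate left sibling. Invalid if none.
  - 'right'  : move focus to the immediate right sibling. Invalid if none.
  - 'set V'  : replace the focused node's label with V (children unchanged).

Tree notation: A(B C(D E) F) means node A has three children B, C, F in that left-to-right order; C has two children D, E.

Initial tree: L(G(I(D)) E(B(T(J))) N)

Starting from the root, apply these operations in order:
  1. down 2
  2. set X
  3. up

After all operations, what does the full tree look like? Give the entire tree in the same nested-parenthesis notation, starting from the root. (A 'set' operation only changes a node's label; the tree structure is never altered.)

Step 1 (down 2): focus=N path=2 depth=1 children=[] left=['G', 'E'] right=[] parent=L
Step 2 (set X): focus=X path=2 depth=1 children=[] left=['G', 'E'] right=[] parent=L
Step 3 (up): focus=L path=root depth=0 children=['G', 'E', 'X'] (at root)

Answer: L(G(I(D)) E(B(T(J))) X)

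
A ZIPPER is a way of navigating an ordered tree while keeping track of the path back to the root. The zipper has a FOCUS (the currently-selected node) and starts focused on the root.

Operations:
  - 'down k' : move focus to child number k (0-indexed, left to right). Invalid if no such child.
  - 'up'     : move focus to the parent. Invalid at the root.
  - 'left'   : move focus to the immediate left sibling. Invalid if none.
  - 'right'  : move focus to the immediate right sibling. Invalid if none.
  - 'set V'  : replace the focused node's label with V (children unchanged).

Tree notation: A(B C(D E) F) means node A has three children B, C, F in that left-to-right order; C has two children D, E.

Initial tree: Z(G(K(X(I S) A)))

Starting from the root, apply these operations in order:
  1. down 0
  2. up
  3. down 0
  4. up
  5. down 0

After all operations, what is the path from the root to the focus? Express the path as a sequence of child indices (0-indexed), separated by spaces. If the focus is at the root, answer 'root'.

Step 1 (down 0): focus=G path=0 depth=1 children=['K'] left=[] right=[] parent=Z
Step 2 (up): focus=Z path=root depth=0 children=['G'] (at root)
Step 3 (down 0): focus=G path=0 depth=1 children=['K'] left=[] right=[] parent=Z
Step 4 (up): focus=Z path=root depth=0 children=['G'] (at root)
Step 5 (down 0): focus=G path=0 depth=1 children=['K'] left=[] right=[] parent=Z

Answer: 0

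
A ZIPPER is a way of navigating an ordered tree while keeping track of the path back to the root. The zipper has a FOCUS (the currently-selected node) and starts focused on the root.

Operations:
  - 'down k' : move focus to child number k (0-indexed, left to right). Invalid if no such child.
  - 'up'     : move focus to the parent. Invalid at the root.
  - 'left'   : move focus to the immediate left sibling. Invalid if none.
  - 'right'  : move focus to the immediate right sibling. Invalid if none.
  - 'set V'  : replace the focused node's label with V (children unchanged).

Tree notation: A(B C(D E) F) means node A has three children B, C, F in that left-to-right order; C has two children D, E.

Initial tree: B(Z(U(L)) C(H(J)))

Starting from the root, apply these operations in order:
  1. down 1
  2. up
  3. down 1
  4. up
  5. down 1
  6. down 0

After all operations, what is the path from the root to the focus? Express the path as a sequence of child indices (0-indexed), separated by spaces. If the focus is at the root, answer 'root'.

Step 1 (down 1): focus=C path=1 depth=1 children=['H'] left=['Z'] right=[] parent=B
Step 2 (up): focus=B path=root depth=0 children=['Z', 'C'] (at root)
Step 3 (down 1): focus=C path=1 depth=1 children=['H'] left=['Z'] right=[] parent=B
Step 4 (up): focus=B path=root depth=0 children=['Z', 'C'] (at root)
Step 5 (down 1): focus=C path=1 depth=1 children=['H'] left=['Z'] right=[] parent=B
Step 6 (down 0): focus=H path=1/0 depth=2 children=['J'] left=[] right=[] parent=C

Answer: 1 0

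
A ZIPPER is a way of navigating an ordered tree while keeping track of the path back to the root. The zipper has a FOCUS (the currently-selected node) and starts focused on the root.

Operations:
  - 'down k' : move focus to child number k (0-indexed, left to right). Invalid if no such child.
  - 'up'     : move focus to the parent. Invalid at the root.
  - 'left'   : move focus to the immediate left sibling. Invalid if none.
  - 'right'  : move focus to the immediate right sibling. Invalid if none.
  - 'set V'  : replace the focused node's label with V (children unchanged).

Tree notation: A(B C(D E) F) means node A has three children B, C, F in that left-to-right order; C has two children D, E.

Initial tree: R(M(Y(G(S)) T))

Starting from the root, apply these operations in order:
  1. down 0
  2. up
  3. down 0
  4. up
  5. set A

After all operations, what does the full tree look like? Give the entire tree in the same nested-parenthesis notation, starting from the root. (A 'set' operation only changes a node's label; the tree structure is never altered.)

Step 1 (down 0): focus=M path=0 depth=1 children=['Y', 'T'] left=[] right=[] parent=R
Step 2 (up): focus=R path=root depth=0 children=['M'] (at root)
Step 3 (down 0): focus=M path=0 depth=1 children=['Y', 'T'] left=[] right=[] parent=R
Step 4 (up): focus=R path=root depth=0 children=['M'] (at root)
Step 5 (set A): focus=A path=root depth=0 children=['M'] (at root)

Answer: A(M(Y(G(S)) T))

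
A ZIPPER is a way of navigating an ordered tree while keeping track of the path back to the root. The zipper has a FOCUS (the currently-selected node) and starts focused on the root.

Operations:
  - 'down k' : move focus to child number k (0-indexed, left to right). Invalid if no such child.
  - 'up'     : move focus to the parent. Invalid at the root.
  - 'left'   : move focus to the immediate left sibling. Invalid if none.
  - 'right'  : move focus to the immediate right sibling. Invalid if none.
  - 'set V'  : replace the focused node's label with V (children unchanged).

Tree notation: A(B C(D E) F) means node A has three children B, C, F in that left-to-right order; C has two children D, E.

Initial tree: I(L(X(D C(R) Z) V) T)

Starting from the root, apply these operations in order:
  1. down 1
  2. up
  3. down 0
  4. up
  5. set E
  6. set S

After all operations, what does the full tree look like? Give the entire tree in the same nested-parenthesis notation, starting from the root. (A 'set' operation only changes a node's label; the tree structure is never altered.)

Step 1 (down 1): focus=T path=1 depth=1 children=[] left=['L'] right=[] parent=I
Step 2 (up): focus=I path=root depth=0 children=['L', 'T'] (at root)
Step 3 (down 0): focus=L path=0 depth=1 children=['X', 'V'] left=[] right=['T'] parent=I
Step 4 (up): focus=I path=root depth=0 children=['L', 'T'] (at root)
Step 5 (set E): focus=E path=root depth=0 children=['L', 'T'] (at root)
Step 6 (set S): focus=S path=root depth=0 children=['L', 'T'] (at root)

Answer: S(L(X(D C(R) Z) V) T)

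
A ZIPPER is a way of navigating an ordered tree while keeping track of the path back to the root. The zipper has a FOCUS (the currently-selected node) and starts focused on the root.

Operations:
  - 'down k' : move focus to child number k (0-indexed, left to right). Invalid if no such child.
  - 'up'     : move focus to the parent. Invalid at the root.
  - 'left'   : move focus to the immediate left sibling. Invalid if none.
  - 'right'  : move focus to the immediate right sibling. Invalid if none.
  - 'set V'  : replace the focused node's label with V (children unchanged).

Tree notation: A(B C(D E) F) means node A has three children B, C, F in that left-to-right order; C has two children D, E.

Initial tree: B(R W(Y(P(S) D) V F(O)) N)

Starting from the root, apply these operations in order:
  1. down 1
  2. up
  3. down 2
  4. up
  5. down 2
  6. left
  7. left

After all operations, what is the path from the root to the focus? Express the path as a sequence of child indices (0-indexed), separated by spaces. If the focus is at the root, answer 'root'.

Answer: 0

Derivation:
Step 1 (down 1): focus=W path=1 depth=1 children=['Y', 'V', 'F'] left=['R'] right=['N'] parent=B
Step 2 (up): focus=B path=root depth=0 children=['R', 'W', 'N'] (at root)
Step 3 (down 2): focus=N path=2 depth=1 children=[] left=['R', 'W'] right=[] parent=B
Step 4 (up): focus=B path=root depth=0 children=['R', 'W', 'N'] (at root)
Step 5 (down 2): focus=N path=2 depth=1 children=[] left=['R', 'W'] right=[] parent=B
Step 6 (left): focus=W path=1 depth=1 children=['Y', 'V', 'F'] left=['R'] right=['N'] parent=B
Step 7 (left): focus=R path=0 depth=1 children=[] left=[] right=['W', 'N'] parent=B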